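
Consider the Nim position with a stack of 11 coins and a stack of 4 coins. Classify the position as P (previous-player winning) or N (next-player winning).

Nim-sum: 11 XOR 4 = 15.
The nim-sum is 15 ≠ 0, so this is an N-position: the player to move can win.

N-position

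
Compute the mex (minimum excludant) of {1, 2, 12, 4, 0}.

The values 0, 1, 2 are all present; 3 is the first non-negative integer missing from the set.

3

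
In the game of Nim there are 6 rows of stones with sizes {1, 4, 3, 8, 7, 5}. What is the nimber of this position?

12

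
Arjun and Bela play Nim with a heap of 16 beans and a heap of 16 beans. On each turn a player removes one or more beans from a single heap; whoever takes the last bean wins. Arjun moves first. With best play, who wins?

Bela wins

Bitwise XOR of the heap sizes:
  10000  (16)
  10000  (16)
  -----
  00000  (0)
The nim-sum is 0, so this is a P-position: the player to move is in a losing position under optimal play; Arjun is about to move from it and so loses — Bela wins.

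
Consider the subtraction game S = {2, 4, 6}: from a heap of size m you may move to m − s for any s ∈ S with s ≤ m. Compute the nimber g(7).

Grundy values for subtraction set {2, 4, 6}:
g(0) = mex{} = 0
g(1) = mex{} = 0
g(2) = mex{0} = 1
g(3) = mex{0} = 1
g(4) = mex{0,1} = 2
g(5) = mex{0,1} = 2
g(6) = mex{0,1,2} = 3
g(7) = mex{0,1,2} = 3
So g(7) = 3.

3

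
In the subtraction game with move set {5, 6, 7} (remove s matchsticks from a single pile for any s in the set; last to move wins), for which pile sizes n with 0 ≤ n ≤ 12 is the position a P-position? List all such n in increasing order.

Build the Grundy sequence with g(k) = mex{g(k−s) : s ∈ {5, 6, 7}, s ≤ k}:
g(0) = mex{} = 0
g(1) = mex{} = 0
g(2) = mex{} = 0
g(3) = mex{} = 0
g(4) = mex{} = 0
g(5) = mex{0} = 1
g(6) = mex{0} = 1
g(7) = mex{0} = 1
g(8) = mex{0} = 1
g(9) = mex{0} = 1
g(10) = mex{0,1} = 2
g(11) = mex{0,1} = 2
g(12) = mex{1} = 0
The P-positions (g = 0) in 0..12 are 0, 1, 2, 3, 4, 12.

0, 1, 2, 3, 4, 12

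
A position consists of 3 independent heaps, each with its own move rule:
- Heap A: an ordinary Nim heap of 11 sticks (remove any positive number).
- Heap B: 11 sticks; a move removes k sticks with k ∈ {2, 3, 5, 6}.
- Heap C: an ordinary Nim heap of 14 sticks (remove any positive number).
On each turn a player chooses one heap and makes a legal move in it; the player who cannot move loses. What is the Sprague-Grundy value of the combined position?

4

Heap A is a plain Nim heap of size 11, so its Grundy value is 11.
For heap B, compute g(0), g(1), … with moves {2, 3, 5, 6}:
k:     0  1  2  3  4  5  6  7  8  9 10 11
g(k):  0  0  1  1  2  2  3  3  0  0  1  1
So g(11) = 1.
Heap C is a plain Nim heap of size 14, so its Grundy value is 14.
The value of a disjunctive sum is the nim-sum of the parts.
Combined value = 11 XOR 1 XOR 14 = 4.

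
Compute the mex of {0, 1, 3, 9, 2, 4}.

The values 0, 1, 2, 3, 4 are all present; 5 is the first non-negative integer missing from the set.

5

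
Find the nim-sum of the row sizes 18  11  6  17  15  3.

Compute the nim-sum pairwise:
18 ^ 11 = 25
25 ^ 6 = 31
31 ^ 17 = 14
14 ^ 15 = 1
1 ^ 3 = 2

2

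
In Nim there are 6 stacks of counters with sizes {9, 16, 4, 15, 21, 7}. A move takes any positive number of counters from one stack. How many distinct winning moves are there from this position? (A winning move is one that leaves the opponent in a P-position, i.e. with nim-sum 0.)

0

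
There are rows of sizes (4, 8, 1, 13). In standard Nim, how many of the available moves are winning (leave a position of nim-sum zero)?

0

Compute the nim-sum pairwise:
4 XOR 8 = 12
12 XOR 1 = 13
13 XOR 13 = 0
The nim-sum is already 0, so every move leaves a nonzero nim-sum — there are no winning moves.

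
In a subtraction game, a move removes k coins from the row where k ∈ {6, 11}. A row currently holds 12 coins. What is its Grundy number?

2

Compute g(0), g(1), … for moves {6, 11}:
g(0) = mex{} = 0
g(1) = mex{} = 0
g(2) = mex{} = 0
g(3) = mex{} = 0
g(4) = mex{} = 0
g(5) = mex{} = 0
g(6) = mex{0} = 1
g(7) = mex{0} = 1
g(8) = mex{0} = 1
g(9) = mex{0} = 1
g(10) = mex{0} = 1
g(11) = mex{0} = 1
g(12) = mex{0,1} = 2
So g(12) = 2.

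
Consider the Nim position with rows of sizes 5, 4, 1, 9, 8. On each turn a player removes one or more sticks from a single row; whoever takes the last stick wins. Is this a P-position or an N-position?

Compute the nim-sum pairwise:
5 ^ 4 = 1
1 ^ 1 = 0
0 ^ 9 = 9
9 ^ 8 = 1
The nim-sum is 1 ≠ 0, so this is an N-position: the player to move can win.

N-position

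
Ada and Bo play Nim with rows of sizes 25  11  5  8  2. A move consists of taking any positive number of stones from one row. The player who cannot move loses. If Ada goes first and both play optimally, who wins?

Nim-sum: 25 XOR 11 XOR 5 XOR 8 XOR 2 = 29.
The nim-sum is 29 ≠ 0, so this is an N-position: the player to move can win; Ada has a winning move.

Ada wins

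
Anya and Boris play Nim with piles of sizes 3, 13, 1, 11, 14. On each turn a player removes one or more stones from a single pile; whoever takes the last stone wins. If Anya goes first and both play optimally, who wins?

Anya wins

Write each in binary and XOR column by column:
  0011  (3)
  1101  (13)
  0001  (1)
  1011  (11)
  1110  (14)
  ----
  1010  (10)
The nim-sum is 10 ≠ 0, so this is an N-position: the player to move can win; Anya has a winning move.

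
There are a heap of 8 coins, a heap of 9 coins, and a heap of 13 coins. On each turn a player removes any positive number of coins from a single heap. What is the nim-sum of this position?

12

Nim-sum: 8 ⊕ 9 ⊕ 13 = 12.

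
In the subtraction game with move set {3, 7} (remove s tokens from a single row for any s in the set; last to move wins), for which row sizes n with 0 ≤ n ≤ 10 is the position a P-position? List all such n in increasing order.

Compute g(0), g(1), … for moves {3, 7}:
k:     0  1  2  3  4  5  6  7  8  9 10
g(k):  0  0  0  1  1  1  0  2  2  1  0
The P-positions (g = 0) in 0..10 are 0, 1, 2, 6, 10.

0, 1, 2, 6, 10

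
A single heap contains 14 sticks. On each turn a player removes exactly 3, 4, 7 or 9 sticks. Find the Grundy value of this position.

Build the Grundy sequence with g(k) = mex{g(k−s) : s ∈ {3, 4, 7, 9}, s ≤ k}:
k:     0  1  2  3  4  5  6  7  8  9 10 11 12 13 14
g(k):  0  0  0  1  1  1  2  2  2  3  3  3  0  0  0
So g(14) = 0.

0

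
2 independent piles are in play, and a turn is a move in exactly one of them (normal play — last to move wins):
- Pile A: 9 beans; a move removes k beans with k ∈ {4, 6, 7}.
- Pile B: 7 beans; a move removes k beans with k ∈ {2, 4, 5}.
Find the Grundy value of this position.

2

Grundy values for pile A (subtraction set {4, 6, 7}):
g(0) = mex{} = 0
g(1) = mex{} = 0
g(2) = mex{} = 0
g(3) = mex{} = 0
g(4) = mex{0} = 1
g(5) = mex{0} = 1
g(6) = mex{0} = 1
g(7) = mex{0} = 1
g(8) = mex{0,1} = 2
g(9) = mex{0,1} = 2
So g(9) = 2.
For pile B, compute g(0), g(1), … with moves {2, 4, 5}:
k:     0  1  2  3  4  5  6  7
g(k):  0  0  1  1  2  2  3  0
So g(7) = 0.
By the Sprague-Grundy theorem, the Grundy value of a sum of independent games is the XOR of the component values.
Combined value = 2 XOR 0 = 2.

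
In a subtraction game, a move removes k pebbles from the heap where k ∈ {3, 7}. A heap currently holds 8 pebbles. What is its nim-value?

Grundy values for subtraction set {3, 7}:
g(0) = mex{} = 0
g(1) = mex{} = 0
g(2) = mex{} = 0
g(3) = mex{0} = 1
g(4) = mex{0} = 1
g(5) = mex{0} = 1
g(6) = mex{1} = 0
g(7) = mex{0,1} = 2
g(8) = mex{0,1} = 2
So g(8) = 2.

2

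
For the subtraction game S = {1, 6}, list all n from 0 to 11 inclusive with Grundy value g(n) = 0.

Grundy values for subtraction set {1, 6}:
k:     0  1  2  3  4  5  6  7  8  9 10 11
g(k):  0  1  0  1  0  1  2  0  1  0  1  0
The P-positions (g = 0) in 0..11 are 0, 2, 4, 7, 9, 11.

0, 2, 4, 7, 9, 11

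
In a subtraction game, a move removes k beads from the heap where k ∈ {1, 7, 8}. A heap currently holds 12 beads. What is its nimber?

2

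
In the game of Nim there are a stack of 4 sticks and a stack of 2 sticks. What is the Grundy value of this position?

Write each in binary and XOR column by column:
  100  (4)
  010  (2)
  ---
  110  (6)

6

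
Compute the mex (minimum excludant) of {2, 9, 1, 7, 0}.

3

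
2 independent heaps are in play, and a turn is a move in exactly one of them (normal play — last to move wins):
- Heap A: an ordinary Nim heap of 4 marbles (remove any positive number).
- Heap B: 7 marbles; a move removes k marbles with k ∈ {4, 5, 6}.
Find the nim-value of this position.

Heap A is a plain Nim heap of size 4, so its Grundy value is 4.
Build the Grundy sequence for heap B with g(k) = mex{g(k−s) : s ∈ {4, 5, 6}, s ≤ k}:
k:     0  1  2  3  4  5  6  7
g(k):  0  0  0  0  1  1  1  1
So g(7) = 1.
The value of a disjunctive sum is the nim-sum of the parts.
Combined value = 4 ⊕ 1 = 5.

5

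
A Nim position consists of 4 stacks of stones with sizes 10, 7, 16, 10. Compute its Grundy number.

23

Compute the nim-sum pairwise:
10 ⊕ 7 = 13
13 ⊕ 16 = 29
29 ⊕ 10 = 23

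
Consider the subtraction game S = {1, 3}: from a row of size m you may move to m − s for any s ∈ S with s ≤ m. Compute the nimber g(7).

1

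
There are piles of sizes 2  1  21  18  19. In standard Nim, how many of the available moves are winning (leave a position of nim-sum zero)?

Compute the nim-sum pairwise:
2 ⊕ 1 = 3
3 ⊕ 21 = 22
22 ⊕ 18 = 4
4 ⊕ 19 = 23
The overall nim-sum is X = 23. A pile of size p has a winning move iff p XOR X < p (reduce it to p XOR X).
  2: 2 XOR 23 = 21 ≥ 2 — no move.
  1: 1 XOR 23 = 22 ≥ 1 — no move.
  21: 21 XOR 23 = 2 < 21 — winning move (to 2).
  18: 18 XOR 23 = 5 < 18 — winning move (to 5).
  19: 19 XOR 23 = 4 < 19 — winning move (to 4).
That gives 3 winning moves.

3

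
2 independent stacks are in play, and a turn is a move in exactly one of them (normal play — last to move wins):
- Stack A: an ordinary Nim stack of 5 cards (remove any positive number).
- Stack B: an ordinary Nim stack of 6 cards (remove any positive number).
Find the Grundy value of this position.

3

Stack A is a plain Nim stack of size 5, so its Grundy value is 5.
Stack B is a plain Nim stack of size 6, so its Grundy value is 6.
By the Sprague-Grundy theorem, the Grundy value of a sum of independent games is the XOR of the component values.
Combined value = 5 ⊕ 6 = 3.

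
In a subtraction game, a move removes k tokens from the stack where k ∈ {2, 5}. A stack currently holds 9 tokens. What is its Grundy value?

1

Grundy values for subtraction set {2, 5}:
k:     0  1  2  3  4  5  6  7  8  9
g(k):  0  0  1  1  0  2  1  0  0  1
So g(9) = 1.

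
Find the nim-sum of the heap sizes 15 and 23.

24

Nim-sum: 15 XOR 23 = 24.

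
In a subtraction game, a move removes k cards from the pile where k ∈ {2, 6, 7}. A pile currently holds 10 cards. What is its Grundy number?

3

Compute g(0), g(1), … for moves {2, 6, 7}:
g(0) = mex{} = 0
g(1) = mex{} = 0
g(2) = mex{0} = 1
g(3) = mex{0} = 1
g(4) = mex{1} = 0
g(5) = mex{1} = 0
g(6) = mex{0} = 1
g(7) = mex{0} = 1
g(8) = mex{0,1} = 2
g(9) = mex{1} = 0
g(10) = mex{0,1,2} = 3
So g(10) = 3.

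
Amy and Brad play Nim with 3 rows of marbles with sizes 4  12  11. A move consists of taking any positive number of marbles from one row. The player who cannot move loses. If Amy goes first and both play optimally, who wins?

Nim-sum: 4 ⊕ 12 ⊕ 11 = 3.
The nim-sum is 3 ≠ 0, so this is an N-position: the player to move can win; Amy has a winning move.

Amy wins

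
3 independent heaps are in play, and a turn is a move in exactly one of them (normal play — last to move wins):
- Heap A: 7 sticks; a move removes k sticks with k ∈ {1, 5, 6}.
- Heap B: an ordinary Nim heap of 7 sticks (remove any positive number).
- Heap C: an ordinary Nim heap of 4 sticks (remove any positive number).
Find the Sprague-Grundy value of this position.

0

Grundy values for heap A (subtraction set {1, 5, 6}):
g(0) = mex{} = 0
g(1) = mex{0} = 1
g(2) = mex{1} = 0
g(3) = mex{0} = 1
g(4) = mex{1} = 0
g(5) = mex{0} = 1
g(6) = mex{0,1} = 2
g(7) = mex{0,1,2} = 3
So g(7) = 3.
Heap B is a plain Nim heap of size 7, so its Grundy value is 7.
Heap C is a plain Nim heap of size 4, so its Grundy value is 4.
By the Sprague-Grundy theorem, the Grundy value of a sum of independent games is the XOR of the component values.
Combined value = 3 XOR 7 XOR 4 = 0.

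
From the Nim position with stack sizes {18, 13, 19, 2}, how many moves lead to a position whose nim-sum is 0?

1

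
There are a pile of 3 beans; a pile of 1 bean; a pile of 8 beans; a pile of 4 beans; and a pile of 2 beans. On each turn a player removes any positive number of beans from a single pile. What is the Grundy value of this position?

12

Write each in binary and XOR column by column:
  0011  (3)
  0001  (1)
  1000  (8)
  0100  (4)
  0010  (2)
  ----
  1100  (12)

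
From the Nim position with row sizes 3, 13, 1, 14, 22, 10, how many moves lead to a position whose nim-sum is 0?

Bitwise XOR of the heap sizes:
  00011  (3)
  01101  (13)
  00001  (1)
  01110  (14)
  10110  (22)
  01010  (10)
  -----
  11101  (29)
The overall nim-sum is X = 29. A row of size p has a winning move iff p XOR X < p (reduce it to p XOR X).
  3: 3 XOR 29 = 30 ≥ 3 — no move.
  13: 13 XOR 29 = 16 ≥ 13 — no move.
  1: 1 XOR 29 = 28 ≥ 1 — no move.
  14: 14 XOR 29 = 19 ≥ 14 — no move.
  22: 22 XOR 29 = 11 < 22 — winning move (to 11).
  10: 10 XOR 29 = 23 ≥ 10 — no move.
That gives 1 winning move.

1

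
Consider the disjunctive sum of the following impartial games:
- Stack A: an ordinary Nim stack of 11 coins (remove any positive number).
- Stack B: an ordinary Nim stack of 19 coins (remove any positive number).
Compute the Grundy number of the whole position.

24

Stack A is a plain Nim stack of size 11, so its Grundy value is 11.
Stack B is a plain Nim stack of size 19, so its Grundy value is 19.
The value of a disjunctive sum is the nim-sum of the parts.
Combined value = 11 ⊕ 19 = 24.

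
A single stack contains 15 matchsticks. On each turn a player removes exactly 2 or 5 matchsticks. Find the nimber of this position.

0

Compute g(0), g(1), … for moves {2, 5}:
k:     0  1  2  3  4  5  6  7  8  9 10 11 12 13 14 15
g(k):  0  0  1  1  0  2  1  0  0  1  1  0  2  1  0  0
So g(15) = 0.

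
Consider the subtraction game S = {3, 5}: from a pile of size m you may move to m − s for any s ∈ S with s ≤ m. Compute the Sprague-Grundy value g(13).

1

Build the Grundy sequence with g(k) = mex{g(k−s) : s ∈ {3, 5}, s ≤ k}:
k:     0  1  2  3  4  5  6  7  8  9 10 11 12 13
g(k):  0  0  0  1  1  1  2  2  0  0  0  1  1  1
So g(13) = 1.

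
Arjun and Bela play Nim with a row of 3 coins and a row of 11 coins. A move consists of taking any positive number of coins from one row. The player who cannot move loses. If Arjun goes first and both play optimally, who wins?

Bitwise XOR of the heap sizes:
  0011  (3)
  1011  (11)
  ----
  1000  (8)
The nim-sum is 8 ≠ 0, so this is an N-position: the player to move can win; Arjun has a winning move.

Arjun wins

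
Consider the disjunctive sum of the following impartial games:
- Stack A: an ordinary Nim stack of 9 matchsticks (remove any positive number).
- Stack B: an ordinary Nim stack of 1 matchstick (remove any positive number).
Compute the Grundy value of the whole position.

Stack A is a plain Nim stack of size 9, so its Grundy value is 9.
Stack B is a plain Nim stack of size 1, so its Grundy value is 1.
The value of a disjunctive sum is the nim-sum of the parts.
Combined value = 9 XOR 1 = 8.

8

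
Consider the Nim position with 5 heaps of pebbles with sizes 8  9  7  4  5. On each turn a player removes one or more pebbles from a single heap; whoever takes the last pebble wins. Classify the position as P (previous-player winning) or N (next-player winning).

N-position

Write each in binary and XOR column by column:
  1000  (8)
  1001  (9)
  0111  (7)
  0100  (4)
  0101  (5)
  ----
  0111  (7)
The nim-sum is 7 ≠ 0, so this is an N-position: the player to move can win.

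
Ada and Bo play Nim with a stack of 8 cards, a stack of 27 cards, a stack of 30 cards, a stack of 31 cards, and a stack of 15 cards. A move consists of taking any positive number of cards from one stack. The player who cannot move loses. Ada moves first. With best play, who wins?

Ada wins

Write each in binary and XOR column by column:
  01000  (8)
  11011  (27)
  11110  (30)
  11111  (31)
  01111  (15)
  -----
  11101  (29)
The nim-sum is 29 ≠ 0, so this is an N-position: the player to move can win; Ada has a winning move.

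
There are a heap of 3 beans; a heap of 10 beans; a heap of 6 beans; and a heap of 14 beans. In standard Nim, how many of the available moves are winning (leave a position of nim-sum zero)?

Compute the nim-sum pairwise:
3 XOR 10 = 9
9 XOR 6 = 15
15 XOR 14 = 1
The overall nim-sum is X = 1. A heap of size p has a winning move iff p XOR X < p (reduce it to p XOR X).
  3: 3 XOR 1 = 2 < 3 — winning move (to 2).
  10: 10 XOR 1 = 11 ≥ 10 — no move.
  6: 6 XOR 1 = 7 ≥ 6 — no move.
  14: 14 XOR 1 = 15 ≥ 14 — no move.
That gives 1 winning move.

1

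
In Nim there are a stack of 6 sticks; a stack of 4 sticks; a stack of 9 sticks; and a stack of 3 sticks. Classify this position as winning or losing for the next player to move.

Winning position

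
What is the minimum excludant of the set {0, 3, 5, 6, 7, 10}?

0 is in the set but 1 is not, so the mex is 1.

1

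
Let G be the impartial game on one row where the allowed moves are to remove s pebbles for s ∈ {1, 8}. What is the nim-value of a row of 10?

1

Build the Grundy sequence with g(k) = mex{g(k−s) : s ∈ {1, 8}, s ≤ k}:
g(0) = mex{} = 0
g(1) = mex{0} = 1
g(2) = mex{1} = 0
g(3) = mex{0} = 1
g(4) = mex{1} = 0
g(5) = mex{0} = 1
g(6) = mex{1} = 0
g(7) = mex{0} = 1
g(8) = mex{0,1} = 2
g(9) = mex{1,2} = 0
g(10) = mex{0} = 1
So g(10) = 1.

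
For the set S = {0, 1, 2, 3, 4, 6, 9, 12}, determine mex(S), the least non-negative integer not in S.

5

The values 0, 1, 2, 3, 4 are all present; 5 is the first non-negative integer missing from the set.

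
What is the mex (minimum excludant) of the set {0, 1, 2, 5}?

The values 0, 1, 2 are all present; 3 is the first non-negative integer missing from the set.

3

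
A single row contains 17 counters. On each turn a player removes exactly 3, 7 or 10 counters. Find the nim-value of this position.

1

Build the Grundy sequence with g(k) = mex{g(k−s) : s ∈ {3, 7, 10}, s ≤ k}:
k:     0  1  2  3  4  5  6  7  8  9 10 11 12 13 14 15 16 17
g(k):  0  0  0  1  1  1  0  2  2  1  3  3  2  2  0  0  3  1
So g(17) = 1.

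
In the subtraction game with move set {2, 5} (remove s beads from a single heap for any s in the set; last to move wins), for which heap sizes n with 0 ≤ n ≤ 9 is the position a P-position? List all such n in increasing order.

0, 1, 4, 7, 8

Grundy values for subtraction set {2, 5}:
g(0) = mex{} = 0
g(1) = mex{} = 0
g(2) = mex{0} = 1
g(3) = mex{0} = 1
g(4) = mex{1} = 0
g(5) = mex{0,1} = 2
g(6) = mex{0} = 1
g(7) = mex{1,2} = 0
g(8) = mex{1} = 0
g(9) = mex{0} = 1
The P-positions (g = 0) in 0..9 are 0, 1, 4, 7, 8.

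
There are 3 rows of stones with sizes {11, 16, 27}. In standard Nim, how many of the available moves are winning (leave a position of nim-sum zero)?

Nim-sum: 11 XOR 16 XOR 27 = 0.
The nim-sum is already 0, so every move leaves a nonzero nim-sum — there are no winning moves.

0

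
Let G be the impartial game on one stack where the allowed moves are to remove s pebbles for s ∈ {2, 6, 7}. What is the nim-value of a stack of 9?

0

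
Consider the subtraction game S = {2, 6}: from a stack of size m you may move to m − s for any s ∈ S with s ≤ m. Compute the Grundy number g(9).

Compute g(0), g(1), … for moves {2, 6}:
g(0) = mex{} = 0
g(1) = mex{} = 0
g(2) = mex{0} = 1
g(3) = mex{0} = 1
g(4) = mex{1} = 0
g(5) = mex{1} = 0
g(6) = mex{0} = 1
g(7) = mex{0} = 1
g(8) = mex{1} = 0
g(9) = mex{1} = 0
So g(9) = 0.

0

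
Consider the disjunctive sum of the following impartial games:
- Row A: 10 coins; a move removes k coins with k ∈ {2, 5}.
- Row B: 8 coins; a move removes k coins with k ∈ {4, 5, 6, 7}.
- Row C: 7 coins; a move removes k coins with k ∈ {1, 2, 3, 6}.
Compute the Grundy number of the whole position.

0

Build the Grundy sequence for row A with g(k) = mex{g(k−s) : s ∈ {2, 5}, s ≤ k}:
g(0) = mex{} = 0
g(1) = mex{} = 0
g(2) = mex{0} = 1
g(3) = mex{0} = 1
g(4) = mex{1} = 0
g(5) = mex{0,1} = 2
g(6) = mex{0} = 1
g(7) = mex{1,2} = 0
g(8) = mex{1} = 0
g(9) = mex{0} = 1
g(10) = mex{0,2} = 1
So g(10) = 1.
For row B, compute g(0), g(1), … with moves {4, 5, 6, 7}:
g(0) = mex{} = 0
g(1) = mex{} = 0
g(2) = mex{} = 0
g(3) = mex{} = 0
g(4) = mex{0} = 1
g(5) = mex{0} = 1
g(6) = mex{0} = 1
g(7) = mex{0} = 1
g(8) = mex{0,1} = 2
So g(8) = 2.
Grundy values for row C (subtraction set {1, 2, 3, 6}):
g(0) = mex{} = 0
g(1) = mex{0} = 1
g(2) = mex{0,1} = 2
g(3) = mex{0,1,2} = 3
g(4) = mex{1,2,3} = 0
g(5) = mex{0,2,3} = 1
g(6) = mex{0,1,3} = 2
g(7) = mex{0,1,2} = 3
So g(7) = 3.
The value of a disjunctive sum is the nim-sum of the parts.
Combined value = 1 XOR 2 XOR 3 = 0.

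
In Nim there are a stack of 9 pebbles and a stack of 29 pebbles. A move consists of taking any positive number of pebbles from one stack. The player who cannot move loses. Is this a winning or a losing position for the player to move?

Compute the nim-sum pairwise:
9 XOR 29 = 20
The nim-sum is 20 ≠ 0, so this is an N-position: the player to move can win.

Winning position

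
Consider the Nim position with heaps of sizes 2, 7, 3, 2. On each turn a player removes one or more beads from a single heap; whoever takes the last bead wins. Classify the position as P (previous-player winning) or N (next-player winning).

Compute the nim-sum pairwise:
2 XOR 7 = 5
5 XOR 3 = 6
6 XOR 2 = 4
The nim-sum is 4 ≠ 0, so this is an N-position: the player to move can win.

N-position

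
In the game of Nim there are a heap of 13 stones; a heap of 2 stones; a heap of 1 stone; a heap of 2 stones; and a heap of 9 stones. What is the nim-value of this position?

5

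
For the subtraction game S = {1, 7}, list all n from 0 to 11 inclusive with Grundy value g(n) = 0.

0, 2, 4, 6, 8, 10

Compute g(0), g(1), … for moves {1, 7}:
k:     0  1  2  3  4  5  6  7  8  9 10 11
g(k):  0  1  0  1  0  1  0  1  0  1  0  1
The P-positions (g = 0) in 0..11 are 0, 2, 4, 6, 8, 10.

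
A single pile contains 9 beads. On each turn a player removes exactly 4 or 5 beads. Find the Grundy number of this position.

0

Compute g(0), g(1), … for moves {4, 5}:
g(0) = mex{} = 0
g(1) = mex{} = 0
g(2) = mex{} = 0
g(3) = mex{} = 0
g(4) = mex{0} = 1
g(5) = mex{0} = 1
g(6) = mex{0} = 1
g(7) = mex{0} = 1
g(8) = mex{0,1} = 2
g(9) = mex{1} = 0
So g(9) = 0.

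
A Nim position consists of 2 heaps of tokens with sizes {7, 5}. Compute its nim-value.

Nim-sum: 7 ⊕ 5 = 2.

2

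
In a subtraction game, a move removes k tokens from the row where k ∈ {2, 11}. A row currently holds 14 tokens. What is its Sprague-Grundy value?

0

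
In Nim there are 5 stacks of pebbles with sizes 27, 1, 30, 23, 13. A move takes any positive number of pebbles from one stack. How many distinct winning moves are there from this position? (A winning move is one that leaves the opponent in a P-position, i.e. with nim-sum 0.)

3

Nim-sum: 27 ^ 1 ^ 30 ^ 23 ^ 13 = 30.
The overall nim-sum is X = 30. A stack of size p has a winning move iff p XOR X < p (reduce it to p XOR X).
  27: 27 XOR 30 = 5 < 27 — winning move (to 5).
  1: 1 XOR 30 = 31 ≥ 1 — no move.
  30: 30 XOR 30 = 0 < 30 — winning move (to 0).
  23: 23 XOR 30 = 9 < 23 — winning move (to 9).
  13: 13 XOR 30 = 19 ≥ 13 — no move.
That gives 3 winning moves.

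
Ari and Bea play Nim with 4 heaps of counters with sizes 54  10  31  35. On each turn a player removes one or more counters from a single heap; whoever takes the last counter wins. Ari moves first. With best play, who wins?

Bea wins

Write each in binary and XOR column by column:
  110110  (54)
  001010  (10)
  011111  (31)
  100011  (35)
  ------
  000000  (0)
The nim-sum is 0, so this is a P-position: the player to move is in a losing position under optimal play; Ari is about to move from it and so loses — Bea wins.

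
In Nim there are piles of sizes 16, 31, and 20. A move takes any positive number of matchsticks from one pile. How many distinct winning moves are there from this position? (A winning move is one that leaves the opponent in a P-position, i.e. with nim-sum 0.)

Compute the nim-sum pairwise:
16 XOR 31 = 15
15 XOR 20 = 27
The overall nim-sum is X = 27. A pile of size p has a winning move iff p XOR X < p (reduce it to p XOR X).
  16: 16 XOR 27 = 11 < 16 — winning move (to 11).
  31: 31 XOR 27 = 4 < 31 — winning move (to 4).
  20: 20 XOR 27 = 15 < 20 — winning move (to 15).
That gives 3 winning moves.

3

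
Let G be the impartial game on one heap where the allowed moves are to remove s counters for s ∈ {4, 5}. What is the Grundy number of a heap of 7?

Grundy values for subtraction set {4, 5}:
k:     0  1  2  3  4  5  6  7
g(k):  0  0  0  0  1  1  1  1
So g(7) = 1.

1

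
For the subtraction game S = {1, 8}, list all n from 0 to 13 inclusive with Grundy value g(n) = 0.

0, 2, 4, 6, 9, 11, 13

Build the Grundy sequence with g(k) = mex{g(k−s) : s ∈ {1, 8}, s ≤ k}:
k:     0  1  2  3  4  5  6  7  8  9 10 11 12 13
g(k):  0  1  0  1  0  1  0  1  2  0  1  0  1  0
The P-positions (g = 0) in 0..13 are 0, 2, 4, 6, 9, 11, 13.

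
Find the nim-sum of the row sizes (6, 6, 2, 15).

13

Write each in binary and XOR column by column:
  0110  (6)
  0110  (6)
  0010  (2)
  1111  (15)
  ----
  1101  (13)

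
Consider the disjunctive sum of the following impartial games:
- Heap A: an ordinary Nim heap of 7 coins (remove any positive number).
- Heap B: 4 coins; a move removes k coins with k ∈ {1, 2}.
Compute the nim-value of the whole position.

Heap A is a plain Nim heap of size 7, so its Grundy value is 7.
For heap B, compute g(0), g(1), … with moves {1, 2}:
g(0) = mex{} = 0
g(1) = mex{0} = 1
g(2) = mex{0,1} = 2
g(3) = mex{1,2} = 0
g(4) = mex{0,2} = 1
So g(4) = 1.
The value of a disjunctive sum is the nim-sum of the parts.
Combined value = 7 XOR 1 = 6.

6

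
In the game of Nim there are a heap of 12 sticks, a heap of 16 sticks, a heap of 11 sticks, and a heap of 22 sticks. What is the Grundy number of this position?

1

Nim-sum: 12 ⊕ 16 ⊕ 11 ⊕ 22 = 1.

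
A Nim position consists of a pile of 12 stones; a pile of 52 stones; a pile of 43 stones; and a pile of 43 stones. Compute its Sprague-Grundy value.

Bitwise XOR of the heap sizes:
  001100  (12)
  110100  (52)
  101011  (43)
  101011  (43)
  ------
  111000  (56)

56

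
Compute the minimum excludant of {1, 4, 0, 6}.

2

The values 0, 1 are all present; 2 is the first non-negative integer missing from the set.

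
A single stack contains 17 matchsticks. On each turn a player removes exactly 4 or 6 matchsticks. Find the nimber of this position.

Grundy values for subtraction set {4, 6}:
k:     0  1  2  3  4  5  6  7  8  9 10 11 12 13 14 15 16 17
g(k):  0  0  0  0  1  1  1  1  2  2  0  0  0  0  1  1  1  1
So g(17) = 1.

1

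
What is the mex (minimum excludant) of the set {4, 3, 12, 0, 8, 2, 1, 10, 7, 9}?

The values 0, 1, 2, 3, 4 are all present; 5 is the first non-negative integer missing from the set.

5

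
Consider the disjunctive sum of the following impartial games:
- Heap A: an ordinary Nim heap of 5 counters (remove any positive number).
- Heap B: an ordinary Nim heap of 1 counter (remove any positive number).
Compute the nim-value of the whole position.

4

Heap A is a plain Nim heap of size 5, so its Grundy value is 5.
Heap B is a plain Nim heap of size 1, so its Grundy value is 1.
The value of a disjunctive sum is the nim-sum of the parts.
Combined value = 5 XOR 1 = 4.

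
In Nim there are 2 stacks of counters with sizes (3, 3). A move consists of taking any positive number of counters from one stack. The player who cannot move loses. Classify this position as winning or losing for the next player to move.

Losing position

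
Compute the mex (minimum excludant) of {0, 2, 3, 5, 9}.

1

0 is in the set but 1 is not, so the mex is 1.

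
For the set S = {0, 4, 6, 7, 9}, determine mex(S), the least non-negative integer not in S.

0 is in the set but 1 is not, so the mex is 1.

1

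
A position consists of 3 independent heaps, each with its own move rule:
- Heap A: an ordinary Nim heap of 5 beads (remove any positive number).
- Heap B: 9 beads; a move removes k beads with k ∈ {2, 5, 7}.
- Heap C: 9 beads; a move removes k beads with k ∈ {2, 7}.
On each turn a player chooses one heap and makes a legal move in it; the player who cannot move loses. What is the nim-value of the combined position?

Heap A is a plain Nim heap of size 5, so its Grundy value is 5.
Grundy values for heap B (subtraction set {2, 5, 7}):
g(0) = mex{} = 0
g(1) = mex{} = 0
g(2) = mex{0} = 1
g(3) = mex{0} = 1
g(4) = mex{1} = 0
g(5) = mex{0,1} = 2
g(6) = mex{0} = 1
g(7) = mex{0,1,2} = 3
g(8) = mex{0,1} = 2
g(9) = mex{0,1,3} = 2
So g(9) = 2.
Build the Grundy sequence for heap C with g(k) = mex{g(k−s) : s ∈ {2, 7}, s ≤ k}:
g(0) = mex{} = 0
g(1) = mex{} = 0
g(2) = mex{0} = 1
g(3) = mex{0} = 1
g(4) = mex{1} = 0
g(5) = mex{1} = 0
g(6) = mex{0} = 1
g(7) = mex{0} = 1
g(8) = mex{0,1} = 2
g(9) = mex{1} = 0
So g(9) = 0.
By the Sprague-Grundy theorem, the Grundy value of a sum of independent games is the XOR of the component values.
Combined value = 5 XOR 2 XOR 0 = 7.

7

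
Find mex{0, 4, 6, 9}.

0 is in the set but 1 is not, so the mex is 1.

1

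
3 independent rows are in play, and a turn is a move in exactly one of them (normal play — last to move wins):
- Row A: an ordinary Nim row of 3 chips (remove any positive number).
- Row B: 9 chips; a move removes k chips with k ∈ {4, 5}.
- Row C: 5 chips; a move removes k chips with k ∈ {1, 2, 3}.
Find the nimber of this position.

Row A is a plain Nim row of size 3, so its Grundy value is 3.
Build the Grundy sequence for row B with g(k) = mex{g(k−s) : s ∈ {4, 5}, s ≤ k}:
g(0) = mex{} = 0
g(1) = mex{} = 0
g(2) = mex{} = 0
g(3) = mex{} = 0
g(4) = mex{0} = 1
g(5) = mex{0} = 1
g(6) = mex{0} = 1
g(7) = mex{0} = 1
g(8) = mex{0,1} = 2
g(9) = mex{1} = 0
So g(9) = 0.
Grundy values for row C (subtraction set {1, 2, 3}):
k:     0  1  2  3  4  5
g(k):  0  1  2  3  0  1
So g(5) = 1.
By the Sprague-Grundy theorem, the Grundy value of a sum of independent games is the XOR of the component values.
Combined value = 3 XOR 0 XOR 1 = 2.

2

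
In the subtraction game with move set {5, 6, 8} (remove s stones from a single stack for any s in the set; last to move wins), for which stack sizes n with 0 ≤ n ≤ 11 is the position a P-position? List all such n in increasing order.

Build the Grundy sequence with g(k) = mex{g(k−s) : s ∈ {5, 6, 8}, s ≤ k}:
g(0) = mex{} = 0
g(1) = mex{} = 0
g(2) = mex{} = 0
g(3) = mex{} = 0
g(4) = mex{} = 0
g(5) = mex{0} = 1
g(6) = mex{0} = 1
g(7) = mex{0} = 1
g(8) = mex{0} = 1
g(9) = mex{0} = 1
g(10) = mex{0,1} = 2
g(11) = mex{0,1} = 2
The P-positions (g = 0) in 0..11 are 0, 1, 2, 3, 4.

0, 1, 2, 3, 4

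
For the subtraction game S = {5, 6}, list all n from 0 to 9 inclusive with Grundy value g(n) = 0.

0, 1, 2, 3, 4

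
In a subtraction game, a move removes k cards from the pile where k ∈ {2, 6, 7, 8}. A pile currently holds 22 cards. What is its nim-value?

Build the Grundy sequence with g(k) = mex{g(k−s) : s ∈ {2, 6, 7, 8}, s ≤ k}:
k:     0  1  2  3  4  5  6  7  8  9 10 11 12 13 14 15 16 17 18 19 20 21 22
g(k):  0  0  1  1  0  0  1  1  2  2  3  3  2  2  0  0  1  1  0  0  1  1  2
So g(22) = 2.

2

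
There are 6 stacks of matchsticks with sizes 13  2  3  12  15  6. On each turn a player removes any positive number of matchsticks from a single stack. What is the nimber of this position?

Compute the nim-sum pairwise:
13 ^ 2 = 15
15 ^ 3 = 12
12 ^ 12 = 0
0 ^ 15 = 15
15 ^ 6 = 9

9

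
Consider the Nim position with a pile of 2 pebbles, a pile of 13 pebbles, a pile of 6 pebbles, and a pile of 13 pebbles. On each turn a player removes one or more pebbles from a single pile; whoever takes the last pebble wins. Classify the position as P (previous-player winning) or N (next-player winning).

N-position

Nim-sum: 2 ^ 13 ^ 6 ^ 13 = 4.
The nim-sum is 4 ≠ 0, so this is an N-position: the player to move can win.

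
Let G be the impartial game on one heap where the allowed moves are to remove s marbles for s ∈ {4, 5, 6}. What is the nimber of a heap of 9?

2

Compute g(0), g(1), … for moves {4, 5, 6}:
k:     0  1  2  3  4  5  6  7  8  9
g(k):  0  0  0  0  1  1  1  1  2  2
So g(9) = 2.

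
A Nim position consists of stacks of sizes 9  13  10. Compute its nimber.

14

Nim-sum: 9 ^ 13 ^ 10 = 14.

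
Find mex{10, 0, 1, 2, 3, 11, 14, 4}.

The values 0, 1, 2, 3, 4 are all present; 5 is the first non-negative integer missing from the set.

5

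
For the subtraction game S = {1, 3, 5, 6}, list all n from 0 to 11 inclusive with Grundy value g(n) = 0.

0, 2, 4, 11

Build the Grundy sequence with g(k) = mex{g(k−s) : s ∈ {1, 3, 5, 6}, s ≤ k}:
g(0) = mex{} = 0
g(1) = mex{0} = 1
g(2) = mex{1} = 0
g(3) = mex{0} = 1
g(4) = mex{1} = 0
g(5) = mex{0} = 1
g(6) = mex{0,1} = 2
g(7) = mex{0,1,2} = 3
g(8) = mex{0,1,3} = 2
g(9) = mex{0,1,2} = 3
g(10) = mex{0,1,3} = 2
g(11) = mex{1,2} = 0
The P-positions (g = 0) in 0..11 are 0, 2, 4, 11.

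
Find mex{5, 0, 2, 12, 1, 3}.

4

The values 0, 1, 2, 3 are all present; 4 is the first non-negative integer missing from the set.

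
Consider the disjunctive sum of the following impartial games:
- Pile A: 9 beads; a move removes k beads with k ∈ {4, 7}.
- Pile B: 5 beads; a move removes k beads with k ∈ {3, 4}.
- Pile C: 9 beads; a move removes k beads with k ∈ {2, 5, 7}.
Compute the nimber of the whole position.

1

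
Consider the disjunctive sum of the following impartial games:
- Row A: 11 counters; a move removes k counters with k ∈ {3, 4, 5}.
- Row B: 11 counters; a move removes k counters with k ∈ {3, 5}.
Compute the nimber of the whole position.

0

Grundy values for row A (subtraction set {3, 4, 5}):
k:     0  1  2  3  4  5  6  7  8  9 10 11
g(k):  0  0  0  1  1  1  2  2  0  0  0  1
So g(11) = 1.
For row B, compute g(0), g(1), … with moves {3, 5}:
k:     0  1  2  3  4  5  6  7  8  9 10 11
g(k):  0  0  0  1  1  1  2  2  0  0  0  1
So g(11) = 1.
The value of a disjunctive sum is the nim-sum of the parts.
Combined value = 1 XOR 1 = 0.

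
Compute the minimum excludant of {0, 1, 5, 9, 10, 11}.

The values 0, 1 are all present; 2 is the first non-negative integer missing from the set.

2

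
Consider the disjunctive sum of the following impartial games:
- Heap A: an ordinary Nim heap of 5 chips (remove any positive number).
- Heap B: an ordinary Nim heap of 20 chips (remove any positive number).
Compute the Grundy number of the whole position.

Heap A is a plain Nim heap of size 5, so its Grundy value is 5.
Heap B is a plain Nim heap of size 20, so its Grundy value is 20.
By the Sprague-Grundy theorem, the Grundy value of a sum of independent games is the XOR of the component values.
Combined value = 5 XOR 20 = 17.

17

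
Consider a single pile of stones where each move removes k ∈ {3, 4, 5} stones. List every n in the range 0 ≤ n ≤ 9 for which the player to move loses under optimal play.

Build the Grundy sequence with g(k) = mex{g(k−s) : s ∈ {3, 4, 5}, s ≤ k}:
g(0) = mex{} = 0
g(1) = mex{} = 0
g(2) = mex{} = 0
g(3) = mex{0} = 1
g(4) = mex{0} = 1
g(5) = mex{0} = 1
g(6) = mex{0,1} = 2
g(7) = mex{0,1} = 2
g(8) = mex{1} = 0
g(9) = mex{1,2} = 0
The P-positions (g = 0) in 0..9 are 0, 1, 2, 8, 9.

0, 1, 2, 8, 9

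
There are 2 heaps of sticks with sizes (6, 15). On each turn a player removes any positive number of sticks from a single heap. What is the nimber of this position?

Compute the nim-sum pairwise:
6 XOR 15 = 9

9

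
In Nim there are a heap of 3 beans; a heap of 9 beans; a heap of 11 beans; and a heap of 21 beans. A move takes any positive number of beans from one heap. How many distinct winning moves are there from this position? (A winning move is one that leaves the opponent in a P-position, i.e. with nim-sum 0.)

1

In binary:
  00011  (3)
  01001  (9)
  01011  (11)
  10101  (21)
  -----
  10100  (20)
The overall nim-sum is X = 20. A heap of size p has a winning move iff p XOR X < p (reduce it to p XOR X).
  3: 3 XOR 20 = 23 ≥ 3 — no move.
  9: 9 XOR 20 = 29 ≥ 9 — no move.
  11: 11 XOR 20 = 31 ≥ 11 — no move.
  21: 21 XOR 20 = 1 < 21 — winning move (to 1).
That gives 1 winning move.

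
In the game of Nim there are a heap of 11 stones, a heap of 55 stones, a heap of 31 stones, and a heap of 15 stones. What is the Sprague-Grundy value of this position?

In binary:
  001011  (11)
  110111  (55)
  011111  (31)
  001111  (15)
  ------
  101100  (44)

44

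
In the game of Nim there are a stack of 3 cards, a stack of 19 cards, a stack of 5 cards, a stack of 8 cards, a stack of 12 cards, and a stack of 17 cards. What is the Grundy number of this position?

0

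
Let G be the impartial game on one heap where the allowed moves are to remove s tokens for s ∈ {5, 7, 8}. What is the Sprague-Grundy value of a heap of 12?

2

Compute g(0), g(1), … for moves {5, 7, 8}:
k:     0  1  2  3  4  5  6  7  8  9 10 11 12
g(k):  0  0  0  0  0  1  1  1  1  1  2  2  2
So g(12) = 2.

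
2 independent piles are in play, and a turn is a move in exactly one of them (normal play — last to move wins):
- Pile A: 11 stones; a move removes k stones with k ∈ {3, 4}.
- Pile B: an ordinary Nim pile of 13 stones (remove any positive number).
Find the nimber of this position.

12

Build the Grundy sequence for pile A with g(k) = mex{g(k−s) : s ∈ {3, 4}, s ≤ k}:
g(0) = mex{} = 0
g(1) = mex{} = 0
g(2) = mex{} = 0
g(3) = mex{0} = 1
g(4) = mex{0} = 1
g(5) = mex{0} = 1
g(6) = mex{0,1} = 2
g(7) = mex{1} = 0
g(8) = mex{1} = 0
g(9) = mex{1,2} = 0
g(10) = mex{0,2} = 1
g(11) = mex{0} = 1
So g(11) = 1.
Pile B is a plain Nim pile of size 13, so its Grundy value is 13.
The value of a disjunctive sum is the nim-sum of the parts.
Combined value = 1 ⊕ 13 = 12.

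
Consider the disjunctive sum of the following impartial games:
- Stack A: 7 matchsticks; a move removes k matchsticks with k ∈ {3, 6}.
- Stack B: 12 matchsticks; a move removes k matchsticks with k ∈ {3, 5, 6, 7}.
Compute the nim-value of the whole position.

2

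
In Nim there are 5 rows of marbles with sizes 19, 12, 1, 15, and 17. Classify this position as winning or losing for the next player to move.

Losing position

Compute the nim-sum pairwise:
19 ^ 12 = 31
31 ^ 1 = 30
30 ^ 15 = 17
17 ^ 17 = 0
The nim-sum is 0, so this is a P-position: the player to move is in a losing position under optimal play.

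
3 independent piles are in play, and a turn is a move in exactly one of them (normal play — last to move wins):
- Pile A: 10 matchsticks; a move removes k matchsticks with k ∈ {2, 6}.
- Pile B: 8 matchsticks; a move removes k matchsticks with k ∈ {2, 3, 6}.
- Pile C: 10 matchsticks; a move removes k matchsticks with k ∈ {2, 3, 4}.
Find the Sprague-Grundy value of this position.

For pile A, compute g(0), g(1), … with moves {2, 6}:
g(0) = mex{} = 0
g(1) = mex{} = 0
g(2) = mex{0} = 1
g(3) = mex{0} = 1
g(4) = mex{1} = 0
g(5) = mex{1} = 0
g(6) = mex{0} = 1
g(7) = mex{0} = 1
g(8) = mex{1} = 0
g(9) = mex{1} = 0
g(10) = mex{0} = 1
So g(10) = 1.
Build the Grundy sequence for pile B with g(k) = mex{g(k−s) : s ∈ {2, 3, 6}, s ≤ k}:
k:     0  1  2  3  4  5  6  7  8
g(k):  0  0  1  1  2  0  3  1  2
So g(8) = 2.
Build the Grundy sequence for pile C with g(k) = mex{g(k−s) : s ∈ {2, 3, 4}, s ≤ k}:
g(0) = mex{} = 0
g(1) = mex{} = 0
g(2) = mex{0} = 1
g(3) = mex{0} = 1
g(4) = mex{0,1} = 2
g(5) = mex{0,1} = 2
g(6) = mex{1,2} = 0
g(7) = mex{1,2} = 0
g(8) = mex{0,2} = 1
g(9) = mex{0,2} = 1
g(10) = mex{0,1} = 2
So g(10) = 2.
By the Sprague-Grundy theorem, the Grundy value of a sum of independent games is the XOR of the component values.
Combined value = 1 ⊕ 2 ⊕ 2 = 1.

1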